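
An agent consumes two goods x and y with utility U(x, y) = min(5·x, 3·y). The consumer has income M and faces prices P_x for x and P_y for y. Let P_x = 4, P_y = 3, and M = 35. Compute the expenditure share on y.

Leontief preferences: the optimum is at the kink where x/3 = y/5, i.e. y = (5/3)·x.
Budget: P_x·x + P_y·(5/3)·x = M, so (3·P_x + 5·P_y)·x = 3·M.
Demand: x*(P_x,P_y,M) = 3·M/(3·P_x + 5·P_y), y* = 5·M/(3·P_x + 5·P_y).
Here 3·4 + 5·3 = 27, giving x* = 3.8889 and y* = 6.4815.
Expenditure on y: 3·6.4815 = 19.4444; share = 0.5556.

share on y = 0.5556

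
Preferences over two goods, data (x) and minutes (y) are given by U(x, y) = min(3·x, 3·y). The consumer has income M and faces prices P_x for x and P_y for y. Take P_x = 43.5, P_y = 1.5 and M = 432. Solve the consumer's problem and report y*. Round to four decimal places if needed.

y* = 9.6

With perfect complements, no substitution: consume in ratio x:y = 3:3.
Budget: P_x·x + P_y·x = M, so (3·P_x + 3·P_y)·x = 3·M.
Demand: x*(P_x,P_y,M) = 3·M/(3·P_x + 3·P_y), y* = 3·M/(3·P_x + 3·P_y).
Here 3·43.5 + 3·1.5 = 135, giving y* = 9.6.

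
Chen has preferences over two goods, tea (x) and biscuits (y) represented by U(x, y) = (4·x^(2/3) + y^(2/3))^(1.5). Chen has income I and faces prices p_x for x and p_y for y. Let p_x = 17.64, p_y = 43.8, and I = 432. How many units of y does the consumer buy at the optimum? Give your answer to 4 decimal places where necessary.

MU_x ∝ 4·x^(-1/3), MU_y ∝ y^(-1/3), so MRS = 4·(y/x)^(1/3) = p_x/p_y.
Solve for the ratio: y/x = [(1/4)·p_x/p_y]^(3).
With the ratio pinned down, the budget gives x* = I/(p_x + p_y·(y/x)) and y* = (y/x)·x*.
Numerically y/x = 0.001021, so x* = 432/(17.64 + 43.8·0.001021) = 24.4279 and y* = 0.001021·24.4279 = 0.0249.

y* = 0.0249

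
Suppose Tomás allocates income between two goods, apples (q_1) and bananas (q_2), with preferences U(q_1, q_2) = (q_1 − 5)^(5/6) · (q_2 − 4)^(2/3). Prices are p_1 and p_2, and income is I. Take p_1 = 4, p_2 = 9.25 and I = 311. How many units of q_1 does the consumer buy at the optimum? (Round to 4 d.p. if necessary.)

MRS = (5/4)·(q_2−4)/(q_1−5). Tangency with p_1/p_2 gives q_2−4 = (4/5)·(p_1/p_2)·(q_1−5).
After buying the subsistence bundle (5, 4), a share 5/9 of the remaining income goes to q_1: q_1* = 5 + 5/9·(I − 5p_1 − 4p_2)/p_1.
Discretionary income = 311 − 5·4 − 4·9.25 = 254; q_1* = 5 + 5/9·254/4 = 40.2778.

q_1* = 40.2778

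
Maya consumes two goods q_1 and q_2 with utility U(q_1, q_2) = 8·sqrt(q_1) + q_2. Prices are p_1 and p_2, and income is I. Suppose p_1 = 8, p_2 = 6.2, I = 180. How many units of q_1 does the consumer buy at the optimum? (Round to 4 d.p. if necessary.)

Plugging in: q_1* = (4·6.2/8)² = 9.61.

q_1* = 9.61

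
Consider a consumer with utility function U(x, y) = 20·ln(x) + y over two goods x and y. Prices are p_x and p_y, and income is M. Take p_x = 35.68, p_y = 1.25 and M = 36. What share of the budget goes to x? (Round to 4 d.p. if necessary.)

share on x = 0.6944

So x*(p_x,p_y) = 20·p_y/p_x, independent of income; and y* = (M − 20·p_y)/p_y.
At the given prices: x* = 20·1.25/35.68 = 0.7007, and y* = 8.8.
Expenditure on x: 35.68·0.7007 = 25; share = 0.6944.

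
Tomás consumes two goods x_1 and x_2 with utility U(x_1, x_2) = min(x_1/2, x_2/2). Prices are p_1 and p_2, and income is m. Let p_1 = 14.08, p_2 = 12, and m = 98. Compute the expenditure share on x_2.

Demand: x_1*(p_1,p_2,m) = 2·m/(2·p_1 + 2·p_2), x_2* = 2·m/(2·p_1 + 2·p_2).
Here 2·14.08 + 2·12 = 52.16, giving x_1* = 3.7577 and x_2* = 3.7577.
Expenditure on x_2: 12·3.7577 = 45.092; share = 0.4601.

share on x_2 = 0.4601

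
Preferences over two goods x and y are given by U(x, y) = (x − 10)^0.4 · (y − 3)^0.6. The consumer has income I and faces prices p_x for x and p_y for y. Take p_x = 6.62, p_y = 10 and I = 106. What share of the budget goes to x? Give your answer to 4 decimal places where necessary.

Let x' = x−10, y' = y−3. MRS = (2/3)·y'/x' = p_x/p_y.
Substituting into the budget: x* = 10 + 0.4·(I − 10·p_x − 3·p_y)/p_x, and y* = 3 + 0.6·(…)/p_y.
Discretionary income = 106 − 10·6.62 − 3·10 = 9.8; x* = 10 + 0.4·9.8/6.62 = 10.5921; y* = 3 + 0.6·9.8/10 = 3.588.
Expenditure on x: 6.62·10.5921 = 70.12; share = 0.6615.

share on x = 0.6615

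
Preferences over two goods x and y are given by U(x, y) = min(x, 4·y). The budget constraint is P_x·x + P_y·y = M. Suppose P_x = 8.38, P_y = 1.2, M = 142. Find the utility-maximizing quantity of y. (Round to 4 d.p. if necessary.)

With perfect complements, no substitution: consume in ratio x:y = 4:1.
Budget: P_x·x + P_y·(1/4)·x = M, so (4·P_x + P_y)·x = 4·M.
Demand: x*(P_x,P_y,M) = 4·M/(4·P_x + P_y), y* = M/(4·P_x + P_y).
Here 4·8.38 + 1.2 = 34.72, giving y* = 4.0899.

y* = 4.0899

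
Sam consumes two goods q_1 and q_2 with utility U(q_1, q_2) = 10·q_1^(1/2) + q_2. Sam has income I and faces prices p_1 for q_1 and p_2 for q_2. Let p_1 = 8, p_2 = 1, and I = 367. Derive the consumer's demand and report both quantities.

q_1* = 0.3906, q_2* = 363.875

Utility is quasi-linear in q_2; the FOC for q_1 is 5/√q_1 = p_1/p_2.
Thus q_1* = (5·p_2/p_1)² — independent of I — with the rest of income spent on q_2.
Plugging in: q_1* = (5·1/8)² = 0.3906, q_2* = 363.875.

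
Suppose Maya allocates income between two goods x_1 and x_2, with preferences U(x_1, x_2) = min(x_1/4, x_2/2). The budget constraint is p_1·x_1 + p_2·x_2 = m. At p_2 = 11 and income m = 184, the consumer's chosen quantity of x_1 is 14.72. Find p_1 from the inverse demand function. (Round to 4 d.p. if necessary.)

p_1 = 7

With perfect complements, no substitution: consume in ratio x_1:x_2 = 4:2.
Budget: p_1·x_1 + p_2·(1/2)·x_1 = m, so (4·p_1 + 2·p_2)·x_1 = 4·m.
Demand: x_1*(p_1,p_2,m) = 4·m/(4·p_1 + 2·p_2), x_2* = 2·m/(4·p_1 + 2·p_2).
Set x_1* = 14.72 in the demand function and solve for p_1: p_1 = 7.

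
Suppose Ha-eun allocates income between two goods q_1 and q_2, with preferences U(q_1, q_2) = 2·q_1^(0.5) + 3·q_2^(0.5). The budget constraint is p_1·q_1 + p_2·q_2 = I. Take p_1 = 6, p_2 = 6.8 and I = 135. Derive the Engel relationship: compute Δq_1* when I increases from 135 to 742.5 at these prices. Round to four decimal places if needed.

MU_q_1 ∝ 2·q_1^(-0.5), MU_q_2 ∝ 3·q_2^(-0.5), so MRS = (2/3)·(q_2/q_1)^(0.5) = p_1/p_2.
Solve for the ratio: q_2/q_1 = [(3/2)·p_1/p_2]^(2).
With the ratio pinned down, the budget gives q_1* = I/(p_1 + p_2·(q_2/q_1)) and q_2* = (q_2/q_1)·q_1*.
Numerically q_2/q_1 = 1.75173, so q_1* = 135/(6 + 6.8·1.75173) = 7.5369.
At I' = 742.5: q_1* = 41.4532. Change: 41.4532 − 7.5369 = 33.9163.

Δq_1* = 33.9163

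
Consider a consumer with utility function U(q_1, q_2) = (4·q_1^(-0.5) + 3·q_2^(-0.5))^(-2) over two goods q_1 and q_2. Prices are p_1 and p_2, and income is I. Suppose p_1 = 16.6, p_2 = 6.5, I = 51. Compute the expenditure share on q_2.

share on q_2 = 0.3765

With the ratio pinned down, the budget gives q_1* = I/(p_1 + p_2·(q_2/q_1)) and q_2* = (q_2/q_1)·q_1*.
Numerically q_2/q_1 = 1.542306, so q_1* = 51/(16.6 + 6.5·1.542306) = 1.9155 and q_2* = 1.542306·1.9155 = 2.9543.
Expenditure on q_2: 6.5·2.9543 = 19.2028; share = 0.3765.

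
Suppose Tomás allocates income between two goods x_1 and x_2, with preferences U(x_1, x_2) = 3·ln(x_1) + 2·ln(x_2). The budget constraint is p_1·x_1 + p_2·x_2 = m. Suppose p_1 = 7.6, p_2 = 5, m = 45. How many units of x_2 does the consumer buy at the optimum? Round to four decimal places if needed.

MU_x_1/MU_x_2 = (3·x_2)/(2·x_1); tangency sets this equal to p_1/p_2.
So 3·p_2·x_2 = 2·p_1·x_1; combined with the budget, a share 0.6 of income goes to x_1.
Demand: x_1*(p_1,p_2,m) = 0.6·m/p_1 and x_2* = 0.4·m/p_2.
At p_1=7.6, p_2=5, m=45: x_2* = 0.4·45/5 = 3.6.

x_2* = 3.6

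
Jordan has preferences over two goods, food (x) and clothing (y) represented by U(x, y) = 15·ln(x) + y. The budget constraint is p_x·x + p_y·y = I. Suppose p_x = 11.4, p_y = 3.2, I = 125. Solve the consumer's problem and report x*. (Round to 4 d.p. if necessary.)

Set MRS = p_x/p_y: (15/x)/1 = p_x/p_y.
So x*(p_x,p_y) = 15·p_y/p_x, independent of income; and y* = (I − 15·p_y)/p_y.
At the given prices: x* = 15·3.2/11.4 = 4.2105.

x* = 4.2105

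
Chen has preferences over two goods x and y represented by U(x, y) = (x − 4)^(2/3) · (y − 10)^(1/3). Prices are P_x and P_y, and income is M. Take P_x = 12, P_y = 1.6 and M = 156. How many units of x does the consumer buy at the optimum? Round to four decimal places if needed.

Let x' = x−4, y' = y−10. MRS = 2·y'/x' = P_x/P_y.
After buying the subsistence bundle (4, 10), a share 2/3 of the remaining income goes to x: x* = 4 + 2/3·(M − 4P_x − 10P_y)/P_x.
Discretionary income = 156 − 4·12 − 10·1.6 = 92; x* = 4 + 2/3·92/12 = 9.1111.

x* = 9.1111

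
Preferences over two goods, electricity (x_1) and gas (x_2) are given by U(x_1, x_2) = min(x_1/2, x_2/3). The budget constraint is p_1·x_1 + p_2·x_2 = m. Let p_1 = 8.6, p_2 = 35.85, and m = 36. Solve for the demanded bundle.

x_1* = 0.5772, x_2* = 0.8657

Leontief preferences: the optimum is at the kink where x_1/2 = x_2/3, i.e. x_2 = (3/2)·x_1.
Budget: p_1·x_1 + p_2·(3/2)·x_1 = m, so (2·p_1 + 3·p_2)·x_1 = 2·m.
Demand: x_1*(p_1,p_2,m) = 2·m/(2·p_1 + 3·p_2), x_2* = 3·m/(2·p_1 + 3·p_2).
Here 2·8.6 + 3·35.85 = 124.75, giving x_1* = 0.5772 and x_2* = 0.8657.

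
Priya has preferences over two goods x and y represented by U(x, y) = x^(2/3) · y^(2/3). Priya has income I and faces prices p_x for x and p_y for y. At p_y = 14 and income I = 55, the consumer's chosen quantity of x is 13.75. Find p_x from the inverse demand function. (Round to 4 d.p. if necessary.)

MU_x/MU_y = (2/3·y)/(2/3·x); tangency sets this equal to p_x/p_y.
Rearranging, p_y·y = p_x·x. Substituting into the budget gives p_x·x·(1 + 1) = I.
Demand: x*(p_x,p_y,I) = 0.5·I/p_x and y* = 0.5·I/p_y.
Set x* = 13.75 in the demand function and solve for p_x: p_x = 2.

p_x = 2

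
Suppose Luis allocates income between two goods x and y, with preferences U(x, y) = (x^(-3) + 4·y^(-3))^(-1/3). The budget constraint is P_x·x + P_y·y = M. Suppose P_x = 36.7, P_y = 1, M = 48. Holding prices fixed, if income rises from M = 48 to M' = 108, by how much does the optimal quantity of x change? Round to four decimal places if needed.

Δx* = 1.4932

Numerically y/x = 3.48082, so x* = 48/(36.7 + 1·3.48082) = 1.1946.
At M' = 108: x* = 2.6878. Change: 2.6878 − 1.1946 = 1.4932.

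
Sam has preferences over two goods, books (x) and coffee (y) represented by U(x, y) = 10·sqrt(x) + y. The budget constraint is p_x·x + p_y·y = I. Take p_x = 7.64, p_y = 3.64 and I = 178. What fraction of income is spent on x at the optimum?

share on x = 0.2436

Solve: √x = 5·p_y/p_x, so x*(p_x,p_y) = (5·p_y/p_x)², and y* = (I − p_x·x*)/p_y.
Plugging in: x* = (5·3.64/7.64)² = 5.6749, y* = 36.9901.
Expenditure on x: 7.64·5.6749 = 43.356; share = 0.2436.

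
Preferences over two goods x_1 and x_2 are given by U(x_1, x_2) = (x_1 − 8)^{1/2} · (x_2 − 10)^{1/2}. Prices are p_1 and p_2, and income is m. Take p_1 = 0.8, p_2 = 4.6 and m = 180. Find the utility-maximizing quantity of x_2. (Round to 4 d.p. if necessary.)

x_2* = 23.8696

Let x_1' = x_1−8, x_2' = x_2−10. MRS = x_2'/x_1' = p_1/p_2.
After buying the subsistence bundle (8, 10), a share 0.5 of the remaining income goes to x_1: x_1* = 8 + 0.5·(m − 8p_1 − 10p_2)/p_1.
Discretionary income = 180 − 8·0.8 − 10·4.6 = 127.6; x_2* = 10 + 0.5·127.6/4.6 = 23.8696.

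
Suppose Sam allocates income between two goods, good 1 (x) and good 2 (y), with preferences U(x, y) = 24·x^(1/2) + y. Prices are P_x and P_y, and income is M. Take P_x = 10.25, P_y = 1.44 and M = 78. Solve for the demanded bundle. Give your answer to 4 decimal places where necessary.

Thus x* = (12·P_y/P_x)² — independent of M — with the rest of income spent on y.
Plugging in: x* = (12·1.44/10.25)² = 2.8421, y* = 33.9364.

x* = 2.8421, y* = 33.9364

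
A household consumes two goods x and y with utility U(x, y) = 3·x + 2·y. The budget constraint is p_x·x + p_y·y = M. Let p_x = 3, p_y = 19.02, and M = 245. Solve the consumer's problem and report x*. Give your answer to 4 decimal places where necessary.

x gives more utility per dollar, so spend all income on x: x* = M/p_x, y* = 0.
Numerically: x* = 81.6667, y* = 0.

x* = 81.6667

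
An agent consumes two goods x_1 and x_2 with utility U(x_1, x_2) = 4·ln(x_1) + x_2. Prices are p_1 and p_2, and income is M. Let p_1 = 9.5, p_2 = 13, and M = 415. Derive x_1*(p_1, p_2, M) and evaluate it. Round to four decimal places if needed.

x_1* = 5.4737

MU_x_1 = 4/x_1, MU_x_2 = 1. Tangency: 4/x_1 = p_1/p_2.
So x_1*(p_1,p_2) = 4·p_2/p_1, independent of income; and x_2* = (M − 4·p_2)/p_2.
At the given prices: x_1* = 4·13/9.5 = 5.4737.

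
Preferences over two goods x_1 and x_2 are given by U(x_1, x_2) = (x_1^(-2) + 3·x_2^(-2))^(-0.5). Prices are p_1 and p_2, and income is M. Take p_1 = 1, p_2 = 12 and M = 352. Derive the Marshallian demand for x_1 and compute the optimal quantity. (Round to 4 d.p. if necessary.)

From the CES first-order condition, (1/3)·(x_2/x_1)^(3) = p_1/p_2.
Solve for the ratio: x_2/x_1 = [3·p_1/p_2]^(1/3).
With the ratio pinned down, the budget gives x_1* = M/(p_1 + p_2·(x_2/x_1)) and x_2* = (x_2/x_1)·x_1*.
Numerically x_2/x_1 = 0.629961, so x_1* = 352/(1 + 12·0.629961) = 41.1238.

x_1* = 41.1238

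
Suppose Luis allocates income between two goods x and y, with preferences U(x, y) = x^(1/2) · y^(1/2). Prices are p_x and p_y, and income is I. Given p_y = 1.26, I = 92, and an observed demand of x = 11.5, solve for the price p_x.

p_x = 4

The MRS is y/x. Set MRS = p_x/p_y.
Rearranging, p_y·y = p_x·x. Substituting into the budget gives p_x·x·(1 + 1) = I.
Demand: x*(p_x,p_y,I) = 0.5·I/p_x and y* = 0.5·I/p_y.
Set x* = 11.5 in the demand function and solve for p_x: p_x = 4.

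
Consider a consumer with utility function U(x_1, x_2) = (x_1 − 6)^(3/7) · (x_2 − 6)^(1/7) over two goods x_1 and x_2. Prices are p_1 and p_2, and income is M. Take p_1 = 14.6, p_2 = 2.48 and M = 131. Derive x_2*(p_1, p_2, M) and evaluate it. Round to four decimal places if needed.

Discretionary income = 131 − 6·14.6 − 6·2.48 = 28.52; x_2* = 6 + 0.25·28.52/2.48 = 8.875.

x_2* = 8.875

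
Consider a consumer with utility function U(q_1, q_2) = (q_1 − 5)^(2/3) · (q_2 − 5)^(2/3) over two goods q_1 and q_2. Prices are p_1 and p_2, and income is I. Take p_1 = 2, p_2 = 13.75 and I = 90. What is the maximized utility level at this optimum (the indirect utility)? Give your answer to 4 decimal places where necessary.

This is Cobb-Douglas in (q_1−5, q_2−5): tangency gives 2/3·p_2·(q_2−5) = 2/3·p_1·(q_1−5).
Substituting into the budget: q_1* = 5 + 0.5·(I − 5·p_1 − 5·p_2)/p_1, and q_2* = 5 + 0.5·(…)/p_2.
Discretionary income = 90 − 5·2 − 5·13.75 = 11.25; q_1* = 5 + 0.5·11.25/2 = 7.8125; q_2* = 5 + 0.5·11.25/13.75 = 5.4091.
Utility at the optimum: U(7.8125, 5.4091) = 1.098.

V = 1.098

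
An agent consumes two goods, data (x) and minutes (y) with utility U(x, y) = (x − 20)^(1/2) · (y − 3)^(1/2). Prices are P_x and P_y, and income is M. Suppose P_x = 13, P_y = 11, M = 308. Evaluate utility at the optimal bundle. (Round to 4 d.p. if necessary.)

V = 0.6272

This is Cobb-Douglas in (x−20, y−3): tangency gives 0.5·P_y·(y−3) = 0.5·P_x·(x−20).
After buying the subsistence bundle (20, 3), a share 0.5 of the remaining income goes to x: x* = 20 + 0.5·(M − 20P_x − 3P_y)/P_x.
Discretionary income = 308 − 20·13 − 3·11 = 15; x* = 20 + 0.5·15/13 = 20.5769; y* = 3 + 0.5·15/11 = 3.6818.
Utility at the optimum: U(20.5769, 3.6818) = 0.6272.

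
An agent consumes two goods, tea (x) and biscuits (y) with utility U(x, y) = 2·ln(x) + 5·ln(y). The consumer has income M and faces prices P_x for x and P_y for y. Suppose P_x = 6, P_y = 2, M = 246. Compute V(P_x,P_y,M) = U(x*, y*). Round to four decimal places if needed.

The MRS is (2/5)·y/x. Set MRS = P_x/P_y.
So 2·P_y·y = 5·P_x·x; combined with the budget, a share 2/7 of income goes to x.
Demand: x*(P_x,P_y,M) = 2/7·M/P_x and y* = 5/7·M/P_y.
At P_x=6, P_y=2, M=246: x* = 2/7·246/6 = 11.7143, y* = 87.8571.
Utility at the optimum: U(11.7143, 87.8571) = 27.3002.

V = 27.3002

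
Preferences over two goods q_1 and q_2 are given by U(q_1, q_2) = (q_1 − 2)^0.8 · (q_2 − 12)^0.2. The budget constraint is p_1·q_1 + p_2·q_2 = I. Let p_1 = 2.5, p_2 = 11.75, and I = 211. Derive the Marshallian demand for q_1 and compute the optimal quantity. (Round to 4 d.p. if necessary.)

q_1* = 22.8

This is Cobb-Douglas in (q_1−2, q_2−12): tangency gives 0.8·p_2·(q_2−12) = 0.2·p_1·(q_1−2).
Substituting into the budget: q_1* = 2 + 0.8·(I − 2·p_1 − 12·p_2)/p_1, and q_2* = 12 + 0.2·(…)/p_2.
Discretionary income = 211 − 2·2.5 − 12·11.75 = 65; q_1* = 2 + 0.8·65/2.5 = 22.8.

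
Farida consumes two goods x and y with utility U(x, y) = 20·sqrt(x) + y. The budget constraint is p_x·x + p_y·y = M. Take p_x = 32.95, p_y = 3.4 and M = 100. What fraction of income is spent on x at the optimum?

Set MRS = p_x/p_y: 10·x^(−1/2) = p_x/p_y.
Solve: √x = 10·p_y/p_x, so x*(p_x,p_y) = (10·p_y/p_x)², and y* = (M − p_x·x*)/p_y.
Plugging in: x* = (10·3.4/32.95)² = 1.0647, y* = 19.0931.
Expenditure on x: 32.95·1.0647 = 35.0835; share = 0.3508.

share on x = 0.3508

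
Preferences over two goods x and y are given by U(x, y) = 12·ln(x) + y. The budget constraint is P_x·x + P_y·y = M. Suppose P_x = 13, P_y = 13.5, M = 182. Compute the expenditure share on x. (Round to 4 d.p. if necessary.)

share on x = 0.8901

Set MRS = P_x/P_y: (12/x)/1 = P_x/P_y.
So x*(P_x,P_y) = 12·P_y/P_x, independent of income; and y* = (M − 12·P_y)/P_y.
At the given prices: x* = 12·13.5/13 = 12.4615, and y* = 1.4815.
Expenditure on x: 13·12.4615 = 162; share = 0.8901.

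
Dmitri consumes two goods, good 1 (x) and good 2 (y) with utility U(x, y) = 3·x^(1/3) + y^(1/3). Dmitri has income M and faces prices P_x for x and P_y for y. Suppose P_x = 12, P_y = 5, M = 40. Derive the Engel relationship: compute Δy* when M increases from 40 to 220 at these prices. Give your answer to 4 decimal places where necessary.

From the CES first-order condition, 3·(y/x)^(2/3) = P_x/P_y.
Hence y/x = ((1/3)·P_x/P_y)^(1/(2/3)), i.e. raised to the 1.5 power.
Substitute y = (y/x)·x into the budget: x* = M/(P_x + P_y·(y/x)).
Numerically y/x = 0.715542, so x* = 40/(12 + 5·0.715542) = 2.5678 and y* = 0.715542·2.5678 = 1.8373.
At M' = 220: y* = 10.1054. Change: 10.1054 − 1.8373 = 8.2681.

Δy* = 8.2681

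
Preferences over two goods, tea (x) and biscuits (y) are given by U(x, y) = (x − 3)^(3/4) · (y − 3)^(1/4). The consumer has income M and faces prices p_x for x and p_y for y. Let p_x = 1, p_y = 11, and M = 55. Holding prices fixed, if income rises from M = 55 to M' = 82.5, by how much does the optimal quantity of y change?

Δy* = 0.625

MRS = 3·(y−3)/(x−3). Tangency with p_x/p_y gives y−3 = (1/3)·(p_x/p_y)·(x−3).
After buying the subsistence bundle (3, 3), a share 0.75 of the remaining income goes to x: x* = 3 + 0.75·(M − 3p_x − 3p_y)/p_x.
Discretionary income = 55 − 3·1 − 3·11 = 19; y* = 3 + 0.25·19/11 = 3.4318.
At M' = 82.5: y* = 4.0568. Change: 4.0568 − 3.4318 = 0.625.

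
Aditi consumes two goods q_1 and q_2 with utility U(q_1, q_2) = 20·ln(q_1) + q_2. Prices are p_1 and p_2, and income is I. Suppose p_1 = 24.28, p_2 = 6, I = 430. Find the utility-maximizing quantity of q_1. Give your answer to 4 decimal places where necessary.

q_1* = 4.9423

MU_q_1 = 20/q_1, MU_q_2 = 1. Tangency: 20/q_1 = p_1/p_2.
So q_1*(p_1,p_2) = 20·p_2/p_1, independent of income; and q_2* = (I − 20·p_2)/p_2.
At the given prices: q_1* = 20·6/24.28 = 4.9423.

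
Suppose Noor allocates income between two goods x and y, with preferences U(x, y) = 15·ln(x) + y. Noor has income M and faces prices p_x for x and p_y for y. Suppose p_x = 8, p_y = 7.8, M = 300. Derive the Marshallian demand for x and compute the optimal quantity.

Set MRS = p_x/p_y: (15/x)/1 = p_x/p_y.
So x*(p_x,p_y) = 15·p_y/p_x, independent of income; and y* = (M − 15·p_y)/p_y.
At the given prices: x* = 15·7.8/8 = 14.625.

x* = 14.625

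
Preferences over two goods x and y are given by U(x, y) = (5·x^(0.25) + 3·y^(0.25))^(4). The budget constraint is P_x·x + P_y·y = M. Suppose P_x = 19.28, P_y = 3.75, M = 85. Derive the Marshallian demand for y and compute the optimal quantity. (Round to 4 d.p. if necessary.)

From the CES first-order condition, (5/3)·(y/x)^(0.75) = P_x/P_y.
Solve for the ratio: y/x = [(3/5)·P_x/P_y]^(4/3).
With the ratio pinned down, the budget gives x* = M/(P_x + P_y·(y/x)) and y* = (y/x)·x*.
Numerically y/x = 4.490583, so x* = 85/(19.28 + 3.75·4.490583) = 2.3533 and y* = 4.490583·2.3533 = 10.5676.

y* = 10.5676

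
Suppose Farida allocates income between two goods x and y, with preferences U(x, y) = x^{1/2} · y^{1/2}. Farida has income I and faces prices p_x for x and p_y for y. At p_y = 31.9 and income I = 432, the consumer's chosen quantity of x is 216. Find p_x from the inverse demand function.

p_x = 1

Tangency: MRS = y/x = p_x/p_y.
So 0.5·p_y·y = 0.5·p_x·x; combined with the budget, a share 0.5 of income goes to x.
Demand: x*(p_x,p_y,I) = 0.5·I/p_x and y* = 0.5·I/p_y.
Set x* = 216 in the demand function and solve for p_x: p_x = 1.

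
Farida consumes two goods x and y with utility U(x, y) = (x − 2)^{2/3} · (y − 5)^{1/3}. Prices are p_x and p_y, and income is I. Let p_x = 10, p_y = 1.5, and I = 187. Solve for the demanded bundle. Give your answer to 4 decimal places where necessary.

Let x' = x−2, y' = y−5. MRS = 2·y'/x' = p_x/p_y.
Substituting into the budget: x* = 2 + 2/3·(I − 2·p_x − 5·p_y)/p_x, and y* = 5 + 1/3·(…)/p_y.
Discretionary income = 187 − 2·10 − 5·1.5 = 159.5; x* = 2 + 2/3·159.5/10 = 12.6333; y* = 5 + 1/3·159.5/1.5 = 40.4444.

x* = 12.6333, y* = 40.4444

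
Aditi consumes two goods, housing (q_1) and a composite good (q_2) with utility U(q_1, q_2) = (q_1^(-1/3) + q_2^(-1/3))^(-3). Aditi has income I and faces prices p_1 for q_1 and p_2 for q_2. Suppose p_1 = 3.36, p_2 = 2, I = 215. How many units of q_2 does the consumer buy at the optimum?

q_2* = 50.2692

From the CES first-order condition, (q_2/q_1)^(4/3) = p_1/p_2.
Hence q_2/q_1 = (p_1/p_2)^(1/(4/3)), i.e. raised to the 0.75 power.
Substitute q_2 = (q_2/q_1)·q_1 into the budget: q_1* = I/(p_1 + p_2·(q_2/q_1)).
Numerically q_2/q_1 = 1.475645, so q_1* = 215/(3.36 + 2·1.475645) = 34.0659 and q_2* = 1.475645·34.0659 = 50.2692.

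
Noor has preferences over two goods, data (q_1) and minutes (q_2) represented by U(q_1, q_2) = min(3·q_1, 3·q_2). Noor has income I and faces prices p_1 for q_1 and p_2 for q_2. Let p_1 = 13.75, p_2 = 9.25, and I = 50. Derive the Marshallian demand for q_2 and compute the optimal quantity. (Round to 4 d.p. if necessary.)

With perfect complements, no substitution: consume in ratio q_1:q_2 = 3:3.
Budget: p_1·q_1 + p_2·q_1 = I, so (3·p_1 + 3·p_2)·q_1 = 3·I.
Demand: q_1*(p_1,p_2,I) = 3·I/(3·p_1 + 3·p_2), q_2* = 3·I/(3·p_1 + 3·p_2).
Here 3·13.75 + 3·9.25 = 69, giving q_2* = 2.1739.

q_2* = 2.1739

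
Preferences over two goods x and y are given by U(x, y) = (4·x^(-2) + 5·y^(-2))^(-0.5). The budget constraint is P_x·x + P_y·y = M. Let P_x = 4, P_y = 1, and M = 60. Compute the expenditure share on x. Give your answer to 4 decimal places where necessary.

MRS = MU_x/MU_y = (4/5)·(y/x)^(3). Set equal to P_x/P_y.
Hence y/x = ((5/4)·P_x/P_y)^(1/(3)), i.e. raised to the 1/3 power.
With the ratio pinned down, the budget gives x* = M/(P_x + P_y·(y/x)) and y* = (y/x)·x*.
Numerically y/x = 1.709976, so x* = 60/(4 + 1·1.709976) = 10.5079 and y* = 1.709976·10.5079 = 17.9683.
Expenditure on x: 4·10.5079 = 42.0317; share = 0.7005.

share on x = 0.7005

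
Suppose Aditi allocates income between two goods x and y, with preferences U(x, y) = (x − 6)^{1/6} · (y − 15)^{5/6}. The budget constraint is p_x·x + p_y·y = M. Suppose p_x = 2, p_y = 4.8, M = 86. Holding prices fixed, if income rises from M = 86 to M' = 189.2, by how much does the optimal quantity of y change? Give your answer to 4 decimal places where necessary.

Δy* = 17.9167

This is Cobb-Douglas in (x−6, y−15): tangency gives 1/6·p_y·(y−15) = 5/6·p_x·(x−6).
After buying the subsistence bundle (6, 15), a share 1/6 of the remaining income goes to x: x* = 6 + 1/6·(M − 6p_x − 15p_y)/p_x.
Discretionary income = 86 − 6·2 − 15·4.8 = 2; y* = 15 + 5/6·2/4.8 = 15.3472.
At M' = 189.2: y* = 33.2639. Change: 33.2639 − 15.3472 = 17.9167.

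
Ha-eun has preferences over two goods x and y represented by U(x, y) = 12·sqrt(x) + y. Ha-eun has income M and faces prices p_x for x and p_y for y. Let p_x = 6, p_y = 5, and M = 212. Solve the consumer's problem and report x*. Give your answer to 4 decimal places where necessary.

Set MRS = p_x/p_y: 6·x^(−1/2) = p_x/p_y.
Solve: √x = 6·p_y/p_x, so x*(p_x,p_y) = (6·p_y/p_x)², and y* = (M − p_x·x*)/p_y.
Plugging in: x* = (6·5/6)² = 25.

x* = 25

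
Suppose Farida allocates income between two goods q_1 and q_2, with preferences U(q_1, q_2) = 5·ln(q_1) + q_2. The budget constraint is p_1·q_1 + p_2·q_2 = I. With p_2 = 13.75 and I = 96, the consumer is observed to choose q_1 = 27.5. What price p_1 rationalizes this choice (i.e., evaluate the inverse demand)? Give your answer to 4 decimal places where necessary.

MU_q_1 = 5/q_1, MU_q_2 = 1. Tangency: 5/q_1 = p_1/p_2.
So q_1*(p_1,p_2) = 5·p_2/p_1, independent of income; and q_2* = (I − 5·p_2)/p_2.
Set q_1* = 27.5 in the demand function and solve for p_1: p_1 = 2.5.

p_1 = 2.5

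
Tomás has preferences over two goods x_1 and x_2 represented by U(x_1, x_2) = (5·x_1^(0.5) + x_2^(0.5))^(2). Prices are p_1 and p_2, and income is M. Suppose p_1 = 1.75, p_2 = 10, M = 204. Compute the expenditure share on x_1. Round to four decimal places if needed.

share on x_1 = 0.993

MRS = MU_x_1/MU_x_2 = 5·(x_2/x_1)^(0.5). Set equal to p_1/p_2.
Solve for the ratio: x_2/x_1 = [(1/5)·p_1/p_2]^(2).
With the ratio pinned down, the budget gives x_1* = M/(p_1 + p_2·(x_2/x_1)) and x_2* = (x_2/x_1)·x_1*.
Numerically x_2/x_1 = 0.001225, so x_1* = 204/(1.75 + 10·0.001225) = 115.7611 and x_2* = 0.001225·115.7611 = 0.1418.
Expenditure on x_1: 1.75·115.7611 = 202.5819; share = 0.993.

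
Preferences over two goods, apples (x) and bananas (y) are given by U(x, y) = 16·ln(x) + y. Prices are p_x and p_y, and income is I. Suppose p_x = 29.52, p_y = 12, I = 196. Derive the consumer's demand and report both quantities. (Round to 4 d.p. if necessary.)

x* = 6.5041, y* = 0.3333

MU_x = 16/x, MU_y = 1. Tangency: 16/x = p_x/p_y.
So x*(p_x,p_y) = 16·p_y/p_x, independent of income; and y* = (I − 16·p_y)/p_y.
At the given prices: x* = 16·12/29.52 = 6.5041, and y* = 0.3333.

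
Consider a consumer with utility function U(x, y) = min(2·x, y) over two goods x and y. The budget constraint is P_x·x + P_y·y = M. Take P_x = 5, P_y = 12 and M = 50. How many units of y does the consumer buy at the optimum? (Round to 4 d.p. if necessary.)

Leontief preferences: the optimum is at the kink where x/1 = y/2, i.e. y = 2·x.
Budget: P_x·x + P_y·2·x = M, so (P_x + 2·P_y)·x = M.
Demand: x*(P_x,P_y,M) = M/(P_x + 2·P_y), y* = 2·M/(P_x + 2·P_y).
Here 5 + 2·12 = 29, giving y* = 3.4483.

y* = 3.4483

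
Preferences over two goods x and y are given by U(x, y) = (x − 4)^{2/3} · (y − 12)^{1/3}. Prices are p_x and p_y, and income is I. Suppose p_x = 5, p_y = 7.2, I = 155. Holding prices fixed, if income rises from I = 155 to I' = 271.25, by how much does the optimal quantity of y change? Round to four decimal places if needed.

Δy* = 5.3819

MRS = 2·(y−12)/(x−4). Tangency with p_x/p_y gives y−12 = (1/2)·(p_x/p_y)·(x−4).
Substituting into the budget: x* = 4 + 2/3·(I − 4·p_x − 12·p_y)/p_x, and y* = 12 + 1/3·(…)/p_y.
Discretionary income = 155 − 4·5 − 12·7.2 = 48.6; y* = 12 + 1/3·48.6/7.2 = 14.25.
At I' = 271.25: y* = 19.6319. Change: 19.6319 − 14.25 = 5.3819.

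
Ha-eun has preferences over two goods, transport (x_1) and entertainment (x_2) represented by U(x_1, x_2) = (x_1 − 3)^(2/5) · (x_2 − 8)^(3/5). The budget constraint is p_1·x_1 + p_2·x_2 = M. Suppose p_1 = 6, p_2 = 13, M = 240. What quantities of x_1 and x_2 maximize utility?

x_1* = 10.8667, x_2* = 13.4462

Substituting into the budget: x_1* = 3 + 0.4·(M − 3·p_1 − 8·p_2)/p_1, and x_2* = 8 + 0.6·(…)/p_2.
Discretionary income = 240 − 3·6 − 8·13 = 118; x_1* = 3 + 0.4·118/6 = 10.8667; x_2* = 8 + 0.6·118/13 = 13.4462.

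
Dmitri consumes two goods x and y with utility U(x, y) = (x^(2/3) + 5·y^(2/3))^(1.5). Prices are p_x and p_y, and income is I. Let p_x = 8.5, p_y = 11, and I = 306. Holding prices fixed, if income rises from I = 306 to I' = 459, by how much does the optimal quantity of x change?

MRS = MU_x/MU_y = (1/5)·(y/x)^(1/3). Set equal to p_x/p_y.
Solve for the ratio: y/x = [5·p_x/p_y]^(3).
With the ratio pinned down, the budget gives x* = I/(p_x + p_y·(y/x)) and y* = (y/x)·x*.
Numerically y/x = 57.67515, so x* = 306/(8.5 + 11·57.67515) = 0.4759.
At I' = 459: x* = 0.7139. Change: 0.7139 − 0.4759 = 0.238.

Δx* = 0.238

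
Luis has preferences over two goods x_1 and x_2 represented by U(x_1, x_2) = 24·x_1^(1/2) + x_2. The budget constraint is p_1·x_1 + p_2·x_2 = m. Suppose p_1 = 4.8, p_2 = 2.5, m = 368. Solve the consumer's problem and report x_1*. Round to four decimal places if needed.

Set MRS = p_1/p_2: 12·x_1^(−1/2) = p_1/p_2.
Solve: √x_1 = 12·p_2/p_1, so x_1*(p_1,p_2) = (12·p_2/p_1)², and x_2* = (m − p_1·x_1*)/p_2.
Plugging in: x_1* = (12·2.5/4.8)² = 39.0625.

x_1* = 39.0625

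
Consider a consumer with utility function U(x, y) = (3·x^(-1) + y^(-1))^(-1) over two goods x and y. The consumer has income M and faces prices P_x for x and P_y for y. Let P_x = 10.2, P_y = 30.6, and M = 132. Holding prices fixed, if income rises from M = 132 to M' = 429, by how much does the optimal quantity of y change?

From the CES first-order condition, 3·(y/x)^(2) = P_x/P_y.
Hence y/x = ((1/3)·P_x/P_y)^(1/(2)), i.e. raised to the 0.5 power.
With the ratio pinned down, the budget gives x* = M/(P_x + P_y·(y/x)) and y* = (y/x)·x*.
Numerically y/x = 0.333333, so x* = 132/(10.2 + 30.6·0.333333) = 6.4706 and y* = 0.333333·6.4706 = 2.1569.
At M' = 429: y* = 7.0098. Change: 7.0098 − 2.1569 = 4.8529.

Δy* = 4.8529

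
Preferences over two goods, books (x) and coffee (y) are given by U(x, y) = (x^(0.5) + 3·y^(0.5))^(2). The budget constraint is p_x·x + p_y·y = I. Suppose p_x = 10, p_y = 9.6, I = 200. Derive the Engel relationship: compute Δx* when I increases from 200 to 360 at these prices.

Δx* = 1.5422

From the CES first-order condition, (1/3)·(y/x)^(0.5) = p_x/p_y.
Hence y/x = (3·p_x/p_y)^(1/(0.5)), i.e. raised to the 2 power.
With the ratio pinned down, the budget gives x* = I/(p_x + p_y·(y/x)) and y* = (y/x)·x*.
Numerically y/x = 9.765625, so x* = 200/(10 + 9.6·9.765625) = 1.9277.
At I' = 360: x* = 3.4699. Change: 3.4699 − 1.9277 = 1.5422.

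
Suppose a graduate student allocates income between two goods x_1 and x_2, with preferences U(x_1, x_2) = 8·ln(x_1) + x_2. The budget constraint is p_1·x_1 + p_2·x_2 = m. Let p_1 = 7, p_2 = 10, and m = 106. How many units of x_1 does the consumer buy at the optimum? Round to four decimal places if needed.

x_1* = 11.4286

At the given prices: x_1* = 8·10/7 = 11.4286.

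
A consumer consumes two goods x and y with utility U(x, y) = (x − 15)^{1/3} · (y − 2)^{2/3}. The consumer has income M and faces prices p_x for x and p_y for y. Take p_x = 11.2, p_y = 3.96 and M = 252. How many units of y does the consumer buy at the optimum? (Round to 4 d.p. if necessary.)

This is Cobb-Douglas in (x−15, y−2): tangency gives 1/3·p_y·(y−2) = 2/3·p_x·(x−15).
Substituting into the budget: x* = 15 + 1/3·(M − 15·p_x − 2·p_y)/p_x, and y* = 2 + 2/3·(…)/p_y.
Discretionary income = 252 − 15·11.2 − 2·3.96 = 76.08; y* = 2 + 2/3·76.08/3.96 = 14.8081.

y* = 14.8081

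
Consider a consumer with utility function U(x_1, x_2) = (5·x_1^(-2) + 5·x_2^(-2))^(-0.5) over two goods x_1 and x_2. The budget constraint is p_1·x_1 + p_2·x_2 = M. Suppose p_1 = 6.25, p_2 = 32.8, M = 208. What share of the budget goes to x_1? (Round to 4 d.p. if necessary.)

Substitute x_2 = (x_2/x_1)·x_1 into the budget: x_1* = M/(p_1 + p_2·(x_2/x_1)).
Numerically x_2/x_1 = 0.575443, so x_1* = 208/(6.25 + 32.8·0.575443) = 8.2788 and x_2* = 0.575443·8.2788 = 4.764.
Expenditure on x_1: 6.25·8.2788 = 51.7423; share = 0.2488.

share on x_1 = 0.2488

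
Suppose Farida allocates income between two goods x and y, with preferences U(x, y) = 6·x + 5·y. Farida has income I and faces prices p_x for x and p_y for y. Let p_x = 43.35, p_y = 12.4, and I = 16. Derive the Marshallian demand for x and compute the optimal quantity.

y gives more utility per dollar, so spend all income on y: y* = I/p_y, x* = 0.
Numerically: x* = 0, y* = 1.2903.

x* = 0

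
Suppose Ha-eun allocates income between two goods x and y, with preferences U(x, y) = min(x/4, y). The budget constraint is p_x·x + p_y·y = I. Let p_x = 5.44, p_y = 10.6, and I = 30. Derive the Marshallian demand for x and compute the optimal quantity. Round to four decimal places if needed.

Leontief preferences: the optimum is at the kink where x/4 = y/1, i.e. y = (1/4)·x.
Budget: p_x·x + p_y·(1/4)·x = I, so (4·p_x + p_y)·x = 4·I.
Demand: x*(p_x,p_y,I) = 4·I/(4·p_x + p_y), y* = I/(4·p_x + p_y).
Here 4·5.44 + 10.6 = 32.36, giving x* = 3.7083.

x* = 3.7083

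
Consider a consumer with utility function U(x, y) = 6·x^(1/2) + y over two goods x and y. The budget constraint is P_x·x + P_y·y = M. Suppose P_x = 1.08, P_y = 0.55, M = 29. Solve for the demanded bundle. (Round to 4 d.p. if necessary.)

x* = 2.3341, y* = 48.1439

Thus x* = (3·P_y/P_x)² — independent of M — with the rest of income spent on y.
Plugging in: x* = (3·0.55/1.08)² = 2.3341, y* = 48.1439.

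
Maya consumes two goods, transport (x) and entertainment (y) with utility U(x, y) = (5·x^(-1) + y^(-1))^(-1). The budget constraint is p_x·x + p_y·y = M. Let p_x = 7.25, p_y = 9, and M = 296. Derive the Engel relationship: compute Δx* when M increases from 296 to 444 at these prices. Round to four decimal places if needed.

Δx* = 13.6249

MU_x ∝ 5·x^(-2), MU_y ∝ y^(-2), so MRS = 5·(y/x)^(2) = p_x/p_y.
Solve for the ratio: y/x = [(1/5)·p_x/p_y]^(0.5).
With the ratio pinned down, the budget gives x* = M/(p_x + p_y·(y/x)) and y* = (y/x)·x*.
Numerically y/x = 0.401386, so x* = 296/(7.25 + 9·0.401386) = 27.2498.
At M' = 444: x* = 40.8746. Change: 40.8746 − 27.2498 = 13.6249.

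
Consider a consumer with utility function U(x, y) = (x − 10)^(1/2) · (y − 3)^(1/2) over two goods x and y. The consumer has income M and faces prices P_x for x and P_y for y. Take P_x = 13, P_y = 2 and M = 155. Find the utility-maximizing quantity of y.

y* = 7.75

Substituting into the budget: x* = 10 + 0.5·(M − 10·P_x − 3·P_y)/P_x, and y* = 3 + 0.5·(…)/P_y.
Discretionary income = 155 − 10·13 − 3·2 = 19; y* = 3 + 0.5·19/2 = 7.75.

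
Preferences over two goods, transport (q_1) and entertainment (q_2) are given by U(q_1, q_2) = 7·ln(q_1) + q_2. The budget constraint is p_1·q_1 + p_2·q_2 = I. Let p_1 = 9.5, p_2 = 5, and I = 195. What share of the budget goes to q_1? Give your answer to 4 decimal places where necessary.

MU_q_1 = 7/q_1, MU_q_2 = 1. Tangency: 7/q_1 = p_1/p_2.
So q_1*(p_1,p_2) = 7·p_2/p_1, independent of income; and q_2* = (I − 7·p_2)/p_2.
At the given prices: q_1* = 7·5/9.5 = 3.6842, and q_2* = 32.
Expenditure on q_1: 9.5·3.6842 = 35; share = 0.1795.

share on q_1 = 0.1795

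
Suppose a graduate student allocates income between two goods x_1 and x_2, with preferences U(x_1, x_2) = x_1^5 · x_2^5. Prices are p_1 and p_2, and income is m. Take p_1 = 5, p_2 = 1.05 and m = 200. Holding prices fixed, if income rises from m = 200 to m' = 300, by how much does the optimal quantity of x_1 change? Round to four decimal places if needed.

The MRS is x_2/x_1. Set MRS = p_1/p_2.
So 5·p_2·x_2 = 5·p_1·x_1; combined with the budget, a share 0.5 of income goes to x_1.
Demand: x_1*(p_1,p_2,m) = 0.5·m/p_1 and x_2* = 0.5·m/p_2.
At p_1=5, p_2=1.05, m=200: x_1* = 0.5·200/5 = 20.
At m' = 300: x_1* = 30. Change: 30 − 20 = 10.

Δx_1* = 10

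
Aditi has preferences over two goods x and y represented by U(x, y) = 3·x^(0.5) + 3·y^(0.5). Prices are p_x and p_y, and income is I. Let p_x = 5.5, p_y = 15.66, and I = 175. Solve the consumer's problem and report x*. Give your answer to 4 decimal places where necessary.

x* = 23.5479

From the CES first-order condition, (y/x)^(0.5) = p_x/p_y.
Solve for the ratio: y/x = [p_x/p_y]^(2).
With the ratio pinned down, the budget gives x* = I/(p_x + p_y·(y/x)) and y* = (y/x)·x*.
Numerically y/x = 0.123351, so x* = 175/(5.5 + 15.66·0.123351) = 23.5479.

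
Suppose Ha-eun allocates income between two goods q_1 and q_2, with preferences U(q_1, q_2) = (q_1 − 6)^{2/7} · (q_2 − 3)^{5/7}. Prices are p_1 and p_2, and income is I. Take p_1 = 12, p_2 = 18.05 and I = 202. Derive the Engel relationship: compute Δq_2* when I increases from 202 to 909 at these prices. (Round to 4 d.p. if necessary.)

Let q_1' = q_1−6, q_2' = q_2−3. MRS = (2/5)·q_2'/q_1' = p_1/p_2.
Substituting into the budget: q_1* = 6 + 2/7·(I − 6·p_1 − 3·p_2)/p_1, and q_2* = 3 + 5/7·(…)/p_2.
Discretionary income = 202 − 6·12 − 3·18.05 = 75.85; q_2* = 3 + 5/7·75.85/18.05 = 6.0016.
At I' = 909: q_2* = 33.9794. Change: 33.9794 − 6.0016 = 27.9778.

Δq_2* = 27.9778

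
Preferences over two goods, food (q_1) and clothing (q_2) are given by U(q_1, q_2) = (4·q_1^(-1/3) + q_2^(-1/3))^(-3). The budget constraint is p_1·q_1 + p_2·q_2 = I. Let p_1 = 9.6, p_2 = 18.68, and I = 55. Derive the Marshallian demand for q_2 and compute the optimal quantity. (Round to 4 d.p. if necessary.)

q_2* = 0.8673

Numerically q_2/q_1 = 0.214598, so q_1* = 55/(9.6 + 18.68·0.214598) = 4.0415 and q_2* = 0.214598·4.0415 = 0.8673.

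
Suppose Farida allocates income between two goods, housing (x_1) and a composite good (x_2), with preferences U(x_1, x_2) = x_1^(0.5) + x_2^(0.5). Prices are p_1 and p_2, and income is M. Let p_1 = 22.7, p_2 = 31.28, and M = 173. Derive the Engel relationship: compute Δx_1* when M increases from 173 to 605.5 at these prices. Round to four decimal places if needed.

From the CES first-order condition, (x_2/x_1)^(0.5) = p_1/p_2.
Solve for the ratio: x_2/x_1 = [p_1/p_2]^(2).
Substitute x_2 = (x_2/x_1)·x_1 into the budget: x_1* = M/(p_1 + p_2·(x_2/x_1)).
Numerically x_2/x_1 = 0.526645, so x_1* = 173/(22.7 + 31.28·0.526645) = 4.4163.
At M' = 605.5: x_1* = 15.4569. Change: 15.4569 − 4.4163 = 11.0406.

Δx_1* = 11.0406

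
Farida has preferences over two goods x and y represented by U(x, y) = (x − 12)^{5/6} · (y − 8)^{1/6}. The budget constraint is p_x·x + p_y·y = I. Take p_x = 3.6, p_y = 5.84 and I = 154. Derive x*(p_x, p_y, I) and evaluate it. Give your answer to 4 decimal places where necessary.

x* = 26.8333

Let x' = x−12, y' = y−8. MRS = 5·y'/x' = p_x/p_y.
Substituting into the budget: x* = 12 + 5/6·(I − 12·p_x − 8·p_y)/p_x, and y* = 8 + 1/6·(…)/p_y.
Discretionary income = 154 − 12·3.6 − 8·5.84 = 64.08; x* = 12 + 5/6·64.08/3.6 = 26.8333.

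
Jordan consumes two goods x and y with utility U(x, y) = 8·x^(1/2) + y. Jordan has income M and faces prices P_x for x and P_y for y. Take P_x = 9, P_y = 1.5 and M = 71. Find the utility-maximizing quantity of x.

MU_x = 4/√x, MU_y = 1. Tangency: 4/√x = P_x/P_y.
Thus x* = (4·P_y/P_x)² — independent of M — with the rest of income spent on y.
Plugging in: x* = (4·1.5/9)² = 0.4444.

x* = 0.4444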